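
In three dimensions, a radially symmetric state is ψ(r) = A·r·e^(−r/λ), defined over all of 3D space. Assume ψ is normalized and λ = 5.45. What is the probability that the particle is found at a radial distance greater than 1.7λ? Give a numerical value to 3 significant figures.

P ≈ 0.744

Integrate the radial probability density 4πr²|ψ|² over r > 1.7λ.
The full normalization integral is A²·[3·π·λ^5] = 1, fixing A².
Substituting u = r/λ, A², 4π and the length scale all cancel in the ratio: P = ∫_{1.7}^{∞} u^4·e^(-2·u) du / ∫_{0}^{∞} u^4·e^(-2·u) du.
With ∫ u^4·e^(-2·u) du = -(u^4/2 + u^3 + 3·u^2/2 + 3·u/2 + 3/4)·e^(-2·u) + C, the region integral is ≈ 0.55814 and the full one is 3/4.
The region integral divided by the full integral gives P = 0.7442.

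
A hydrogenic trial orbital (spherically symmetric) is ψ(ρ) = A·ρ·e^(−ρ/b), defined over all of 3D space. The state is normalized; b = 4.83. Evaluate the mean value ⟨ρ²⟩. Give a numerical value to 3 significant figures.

⟨ρ^2⟩ ≈ 175

The expectation value is the |ψ|²-weighted average of ρ^2: ∫ ρ^2|ψ|² 4πρ² dρ.
Evaluating both integrals, ⟨ρ²⟩ = 15·b^2/2.
Putting b = 4.83 gives 175.0.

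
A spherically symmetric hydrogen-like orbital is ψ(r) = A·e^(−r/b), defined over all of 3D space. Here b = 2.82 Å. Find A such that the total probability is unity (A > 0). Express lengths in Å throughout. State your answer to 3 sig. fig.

A ≈ 0.119 Å^(-3/2)

The normalization condition is ∫|ψ|² 4πr² dr = 1 from 0 to ∞.
The angular integral contributes 4π, leaving ∫₀^∞ r²|ψ|² dr.
Carrying out the integral gives A² · π·b^3.
Hence A² = 1/[π·b^3].
With b = 2.82: A² = 0.01419 and A = 0.1191.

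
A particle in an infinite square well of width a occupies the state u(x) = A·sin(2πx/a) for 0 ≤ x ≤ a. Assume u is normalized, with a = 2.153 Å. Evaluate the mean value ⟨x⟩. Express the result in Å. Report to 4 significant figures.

By definition ⟨x⟩ = ∫ x |u(x)|² dx.
The ratio of the moment integral to the normalization integral gives ⟨x⟩ = a/2.
With a = 2.153, ⟨x⟩ = 1.0765.

⟨x⟩ ≈ 1.077 Å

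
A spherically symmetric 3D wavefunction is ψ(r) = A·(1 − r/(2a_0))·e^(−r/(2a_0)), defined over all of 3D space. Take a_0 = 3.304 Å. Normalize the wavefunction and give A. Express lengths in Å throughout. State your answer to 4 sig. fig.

A ≈ 0.03321 Å^(-3/2)

Normalization requires ∫|ψ|² 4πr² dr = 1, integrated from 0 to ∞.
(Spherical symmetry: dV = 4πr² dr.)
With ψ = A·(1 − r/(2a_0))·e^(−r/(2a_0)), the integral evaluates to A²·[8·π·a_0^3].
So A² = (8·π·a_0^3)^(−1).
Plugging in a_0 = 3.304 yields A = 0.033214.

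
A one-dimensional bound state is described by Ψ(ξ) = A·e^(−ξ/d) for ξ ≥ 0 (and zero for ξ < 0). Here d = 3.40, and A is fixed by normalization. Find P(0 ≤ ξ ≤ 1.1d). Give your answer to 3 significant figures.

|Ψ|² is the probability density, so P = ∫_{0}^{1.1d} |Ψ|² dξ.
Since A² = 1/(d/2), this is the region integral divided by the full normalization integral.
Let u = ξ/d; then A² and the length scale cancel, so P = ∫_{0}^{1.1} e^(-2·u) du ÷ ∫_{0}^{∞} e^(-2·u) du.
An antiderivative of e^(-2·u) is -e^(-2·u)/2; evaluating from 0 to 1.1 gives 1/2 - e^(-11/5)/2, while the full integral is 1/2.
Taking the ratio, P = 0.8892.

P ≈ 0.889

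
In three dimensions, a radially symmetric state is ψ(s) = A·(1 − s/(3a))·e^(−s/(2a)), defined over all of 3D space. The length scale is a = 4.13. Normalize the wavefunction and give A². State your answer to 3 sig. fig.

A^2 ≈ 0.00169

We need A² ∫|f|² 4πs² ds = 1, taking the integral from 0 to ∞.
In 3D with spherical symmetry the volume element is 4πs² ds.
Using ∫₀^∞ sⁿ e^(−αs) ds = n!/αⁿ⁺¹, the integral (without the A² prefactor) comes out to 8·π·a^3/3.
Setting this equal to 1 gives A² = 1/(8·π·a^3/3).
Substituting a = 4.13 gives A² = 0.001694, so A = 0.04116.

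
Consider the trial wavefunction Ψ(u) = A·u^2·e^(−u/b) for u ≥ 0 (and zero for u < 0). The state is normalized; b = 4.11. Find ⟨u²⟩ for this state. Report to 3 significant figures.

The expectation value is the |Ψ|²-weighted average of u^2: ∫ u^2|Ψ|² du.
With ∫₀^∞ u^6 e^(−αu) du = 6!/α^7, since the A² factors cancel between numerator and denominator, ⟨u²⟩ = 15·b^2/2.
With b = 4.11, ⟨u^2⟩ = 126.7.

⟨u^2⟩ ≈ 127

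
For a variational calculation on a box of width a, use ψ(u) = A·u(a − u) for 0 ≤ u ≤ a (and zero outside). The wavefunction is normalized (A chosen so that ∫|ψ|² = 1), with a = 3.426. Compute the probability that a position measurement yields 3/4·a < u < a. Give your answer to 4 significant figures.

The probability is P = ∫ |ψ|² du over [3/4·a, a].
The normalization integral ∫|ψ|²du over the whole domain equals a^5/30·A², and A² cancels in the ratio.
In terms of t = u/a (A² and the length scale cancel between numerator and denominator), P = [∫_{3/4}^{1} t^2·(1 - t)^2 dt] / [∫_{0}^{1} t^2·(1 - t)^2 dt].
Using ∫ t^2·(1 - t)^2 dt = t^3·(6·t^2 - 15·t + 10)/30, the numerator is ≈ 0.00345052 and the denominator is 1/30.
Taking the ratio, P = 53/512.

P ≈ 0.1035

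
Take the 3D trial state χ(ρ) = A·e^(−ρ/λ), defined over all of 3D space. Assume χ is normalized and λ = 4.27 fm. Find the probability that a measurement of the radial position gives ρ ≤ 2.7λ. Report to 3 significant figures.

P ≈ 0.905

Integrate the radial probability density 4πρ²|χ|² over ρ ≤ 2.7λ.
The full normalization integral is A²·[π·λ^3] = 1, fixing A².
Substituting u = ρ/λ, A², 4π and the length scale all cancel in the ratio: P = ∫_{0}^{2.7} u^2·e^(-2·u) du / ∫_{0}^{∞} u^2·e^(-2·u) du.
With ∫ u^2·e^(-2·u) du = -(2·u^2 + 2·u + 1)·e^(-2·u)/4 + C, the region integral is 1/4 - 1049·e^(-27/5)/200 and the full one is 1/4.
This evaluates to P = 0.9052.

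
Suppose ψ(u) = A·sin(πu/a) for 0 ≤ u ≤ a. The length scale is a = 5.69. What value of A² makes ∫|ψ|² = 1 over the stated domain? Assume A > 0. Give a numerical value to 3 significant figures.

A^2 ≈ 0.351

Normalization requires ∫|ψ|² du = 1, integrated from 0 to a.
Carrying out the integral gives A² · a/2.
So A² = (a/2)^(−1).
With a = 5.69: A² = 0.3515 and A = 0.5929.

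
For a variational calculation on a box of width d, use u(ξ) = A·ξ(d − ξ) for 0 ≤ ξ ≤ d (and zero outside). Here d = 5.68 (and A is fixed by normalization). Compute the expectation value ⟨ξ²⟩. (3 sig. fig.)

⟨ξ^2⟩ ≈ 9.22

By definition ⟨ξ²⟩ = ∫ ξ^2 |u(ξ)|² dξ.
Expanding the polynomial and integrating term by term, the ratio of the moment integral to the normalization integral gives ⟨ξ²⟩ = 2·d^2/7.
Putting d = 5.68 gives 9.218.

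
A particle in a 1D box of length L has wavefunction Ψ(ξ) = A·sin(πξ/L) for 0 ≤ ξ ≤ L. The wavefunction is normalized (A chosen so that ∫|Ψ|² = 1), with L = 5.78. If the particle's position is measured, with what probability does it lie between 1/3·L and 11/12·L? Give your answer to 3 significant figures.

P ≈ 0.801

The probability is P = ∫ |Ψ|² dξ over [1/3·L, 11/12·L].
Since A² = 1/(L/2), this is the region integral divided by the full normalization integral.
Substituting u = ξ/L, A² and the length scale cancel in the ratio: P = ∫_{1/3}^{11/12} sin(π·u)^2 du / ∫_{0}^{1} sin(π·u)^2 du.
An antiderivative of sin(π·u)^2 is u/2 - sin(2·π·u)/(4·π); evaluating from 1/3 to 11/12 gives 1/(8·π) + √(3)/(8·π) + 7/24, while the full integral is 1/2.
The result is P = (3 + 3·√(3) + 7·π)/(12·π).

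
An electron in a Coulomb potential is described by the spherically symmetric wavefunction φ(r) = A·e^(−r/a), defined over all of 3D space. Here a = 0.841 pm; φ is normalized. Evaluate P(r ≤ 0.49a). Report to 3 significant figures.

P ≈ 0.0767

Integrate the radial probability density 4πr²|φ|² over r ≤ 0.49a.
A² is fixed by ∫₀^∞ 4πr²|φ|² dr = 1, i.e. A² = (π·a^3)^(−1).
In terms of u = r/a (A², 4π and the length scale all cancel between numerator and denominator), P = [∫_{0}^{0.49} u^2·e^(-2·u) du] / [∫_{0}^{∞} u^2·e^(-2·u) du].
Using ∫ u^2·e^(-2·u) du = -(2·u^2 + 2·u + 1)·e^(-2·u)/4, the numerator is ≈ 0.019165 and the denominator is 1/4.
This evaluates to P = 0.07666.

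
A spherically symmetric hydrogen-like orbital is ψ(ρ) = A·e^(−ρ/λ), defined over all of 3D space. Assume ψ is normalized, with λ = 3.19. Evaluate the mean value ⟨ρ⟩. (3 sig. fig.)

⟨ρ⟩ ≈ 4.79

⟨ρ⟩ = ∫ ρ |ψ|² 4πρ² dρ over the full domain.
Recall ∫₀^∞ ρ^m e^(−ρ/β) dρ = m!·β^(m+1), evaluating both integrals, ⟨ρ⟩ = 3·λ/2.
Putting λ = 3.19 gives 4.785.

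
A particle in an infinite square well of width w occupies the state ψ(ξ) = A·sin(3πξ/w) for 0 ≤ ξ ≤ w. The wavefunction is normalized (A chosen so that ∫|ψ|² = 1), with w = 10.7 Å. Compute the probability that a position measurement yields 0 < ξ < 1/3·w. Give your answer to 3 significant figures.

P ≈ 0.333

|ψ|² is the probability density, so P = ∫_{0}^{1/3·w} |ψ|² dξ.
The normalization integral ∫|ψ|²dξ over the whole domain equals w/2·A², and A² cancels in the ratio.
In terms of u = ξ/w (A² and the length scale cancel between numerator and denominator), P = [∫_{0}^{1/3} sin(3·π·u)^2 du] / [∫_{0}^{1} sin(3·π·u)^2 du].
Using ∫ sin(3·π·u)^2 du = u/2 - sin(6·π·u)/(12·π), the numerator is 1/6 and the denominator is 1/2.
The result is P = 1/3.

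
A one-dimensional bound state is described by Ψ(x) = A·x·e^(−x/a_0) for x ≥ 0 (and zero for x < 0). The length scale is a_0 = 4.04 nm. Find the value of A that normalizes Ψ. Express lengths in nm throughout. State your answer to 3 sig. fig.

A ≈ 0.246 nm^(-3/2)

The normalization condition is ∫|Ψ|² dx = 1 from 0 to ∞.
With Ψ = A·x·e^(−x/a_0), the integral evaluates to A²·[a_0^3/4].
Substituting a_0 = 4.04 gives A² = 0.06066, so A = 0.2463.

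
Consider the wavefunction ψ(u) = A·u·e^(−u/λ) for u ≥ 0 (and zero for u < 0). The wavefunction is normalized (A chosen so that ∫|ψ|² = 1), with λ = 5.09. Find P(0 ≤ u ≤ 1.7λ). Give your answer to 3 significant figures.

P ≈ 0.660

The probability is P = ∫ |ψ|² du over [0, 1.7λ].
Since A² = 1/(λ^3/4), this is the region integral divided by the full normalization integral.
In terms of t = u/λ (A² and the length scale cancel between numerator and denominator), P = [∫_{0}^{1.7} t^2·e^(-2·t) dt] / [∫_{0}^{∞} t^2·e^(-2·t) dt].
With ∫ t^2·e^(-2·t) dt = -(2·t^2 + 2·t + 1)·e^(-2·t)/4 + C, the region integral is 1/4 - 509·e^(-17/5)/200 and the full one is 1/4.
The result is P = 0.6603.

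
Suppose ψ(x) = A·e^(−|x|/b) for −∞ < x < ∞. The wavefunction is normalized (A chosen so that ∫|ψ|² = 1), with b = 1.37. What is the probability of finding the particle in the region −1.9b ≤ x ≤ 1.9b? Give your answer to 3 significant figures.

P ≈ 0.978

The probability is P = ∫ |ψ|² dx over [−1.9b, 1.9b].
The normalization integral ∫|ψ|²dx over the whole domain equals b·A², and A² cancels in the ratio.
By symmetry take twice the x ≥ 0 contribution in numerator and denominator; the 2's cancel. Substituting u = x/b, A² and the length scale cancel in the ratio: P = ∫_{0}^{1.9} e^(-2·u) du / ∫_{0}^{∞} e^(-2·u) du.
An antiderivative of e^(-2·u) is -e^(-2·u)/2; evaluating from 0 to 1.9 gives 1/2 - e^(-19/5)/2, while the full integral is 1/2.
Evaluating gives P = 0.9776.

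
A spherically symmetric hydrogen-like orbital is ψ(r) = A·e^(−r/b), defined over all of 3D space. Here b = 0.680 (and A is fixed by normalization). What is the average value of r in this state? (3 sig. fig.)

⟨r⟩ ≈ 1.02

⟨r⟩ = ∫ r |ψ|² 4πr² dr over the full domain.
Using ∫₀^∞ rⁿ e^(−αr) dr = n!/αⁿ⁺¹, evaluating both integrals, ⟨r⟩ = 3·b/2.
With b = 0.680, ⟨r⟩ = 1.020.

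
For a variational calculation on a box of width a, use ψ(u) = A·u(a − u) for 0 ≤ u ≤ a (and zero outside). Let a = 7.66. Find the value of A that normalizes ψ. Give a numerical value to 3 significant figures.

A ≈ 0.0337

Normalization requires ∫|ψ|² du = 1, integrated from 0 to a.
Carrying out the integral gives A² · a^5/30.
So A² = (a^5/30)^(−1).
Substituting a = 7.66 gives A² = 0.001138, so A = 0.03373.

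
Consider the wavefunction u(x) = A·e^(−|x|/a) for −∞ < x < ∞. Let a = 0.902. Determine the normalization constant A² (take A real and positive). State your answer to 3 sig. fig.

Require ∫ |u|² dx = 1 over the whole domain.
With u = A·e^(−|x|/a), the integral evaluates to A²·[a].
Substituting a = 0.902 gives A² = 1.109, so A = 1.053.

A^2 ≈ 1.11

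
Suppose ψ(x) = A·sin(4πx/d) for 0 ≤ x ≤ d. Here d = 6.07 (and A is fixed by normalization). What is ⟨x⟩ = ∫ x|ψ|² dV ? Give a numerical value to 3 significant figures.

The expectation value is the |ψ|²-weighted average of x: ∫ x|ψ|² dx.
Since the A² factors cancel between numerator and denominator, ⟨x⟩ = d/2.
Putting d = 6.07 gives 3.035.

⟨x⟩ ≈ 3.04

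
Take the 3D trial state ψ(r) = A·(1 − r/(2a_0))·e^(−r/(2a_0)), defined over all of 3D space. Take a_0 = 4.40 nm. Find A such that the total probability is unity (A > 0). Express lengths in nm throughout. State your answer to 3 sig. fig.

A ≈ 0.0216 nm^(-3/2)

We need A² ∫|f|² 4πr² dr = 1, taking the integral from 0 to ∞.
(Spherical symmetry: dV = 4πr² dr.)
Recall ∫₀^∞ r^m e^(−r/β) dr = m!·β^(m+1), ∫|ψ|² 4πr² dr = A²·(8·π·a_0^3).
Setting this equal to 1 gives A² = 1/(8·π·a_0^3).
Substituting a_0 = 4.40 gives A² = 0.0004671, so A = 0.02161.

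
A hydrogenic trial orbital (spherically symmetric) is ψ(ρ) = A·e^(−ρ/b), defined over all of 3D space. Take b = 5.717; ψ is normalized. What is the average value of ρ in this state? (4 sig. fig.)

By definition ⟨ρ⟩ = ∫ ρ |ψ(ρ)|² 4πρ² dρ.
Evaluating both integrals, ⟨ρ⟩ = 3·b/2.
Putting b = 5.717 gives 8.5755.

⟨ρ⟩ ≈ 8.576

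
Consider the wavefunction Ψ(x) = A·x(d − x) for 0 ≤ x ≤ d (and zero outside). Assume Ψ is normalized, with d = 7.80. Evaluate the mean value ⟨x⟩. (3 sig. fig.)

By definition ⟨x⟩ = ∫ x |Ψ(x)|² dx.
Since the A² factors cancel between numerator and denominator, ⟨x⟩ = d/2.
With d = 7.80, ⟨x⟩ = 3.900.

⟨x⟩ ≈ 3.90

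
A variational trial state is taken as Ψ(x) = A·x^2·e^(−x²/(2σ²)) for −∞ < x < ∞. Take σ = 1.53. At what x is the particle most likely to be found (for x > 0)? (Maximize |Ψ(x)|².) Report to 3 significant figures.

x ≈ 2.16

Set d/dx [|Ψ(x)|²] = 0 and solve for x > 0.
This gives x = √(2)·σ.
With σ = 1.53, the value of x > 0 at which the probability density is greatest is 2.164.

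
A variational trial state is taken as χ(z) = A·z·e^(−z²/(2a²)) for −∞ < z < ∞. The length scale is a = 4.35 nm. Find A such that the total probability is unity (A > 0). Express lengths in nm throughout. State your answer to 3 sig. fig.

A ≈ 0.117 nm^(-3/2)

We need A² ∫|f|² dz = 1, taking the integral from −∞ to ∞.
Differentiating ∫e^(−αz²) dz = √(π/α) under α to get the higher moments, the integral (without the A² prefactor) comes out to √(π)·a^3/2.
Setting this equal to 1 gives A² = 1/(√(π)·a^3/2).
Substituting a = 4.35 gives A² = 0.01371, so A = 0.1171.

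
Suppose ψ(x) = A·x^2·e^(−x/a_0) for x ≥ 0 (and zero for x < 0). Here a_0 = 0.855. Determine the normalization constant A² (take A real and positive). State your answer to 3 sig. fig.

A^2 ≈ 2.92

We need A² ∫|f|² dx = 1, taking the integral from 0 to ∞.
Carrying out the integral gives A² · 3·a_0^5/4.
Hence A² = 1/[3·a_0^5/4].
Substituting a_0 = 0.855 gives A² = 2.918, so A = 1.708.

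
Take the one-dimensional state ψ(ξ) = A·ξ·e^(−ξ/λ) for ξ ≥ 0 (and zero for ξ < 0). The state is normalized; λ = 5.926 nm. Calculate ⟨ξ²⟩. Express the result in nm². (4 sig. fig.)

⟨ξ²⟩ = ∫ ξ^2 |ψ|² dξ over the full domain.
Since the A² factors cancel between numerator and denominator, ⟨ξ²⟩ = 3·λ^2.
With λ = 5.926, ⟨ξ^2⟩ = 105.35.

⟨ξ^2⟩ ≈ 105.4 nm^2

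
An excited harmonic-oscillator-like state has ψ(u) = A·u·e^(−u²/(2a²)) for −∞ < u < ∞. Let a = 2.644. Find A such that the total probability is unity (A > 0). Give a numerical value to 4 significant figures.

A ≈ 0.2471

We need A² ∫|f|² du = 1, taking the integral from −∞ to ∞.
The integral (without the A² prefactor) comes out to √(π)·a^3/2.
Setting this equal to 1 gives A² = 1/(√(π)·a^3/2).
Substituting a = 2.644 gives A² = 0.061048, so A = 0.24708.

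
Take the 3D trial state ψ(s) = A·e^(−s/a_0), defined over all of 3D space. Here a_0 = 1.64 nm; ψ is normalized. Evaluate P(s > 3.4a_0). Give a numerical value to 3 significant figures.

Integrate the radial probability density 4πs²|ψ|² over s > 3.4a_0.
A² is fixed by ∫₀^∞ 4πs²|ψ|² ds = 1, i.e. A² = (π·a_0^3)^(−1).
Substituting u = s/a_0, A², 4π and the length scale all cancel in the ratio: P = ∫_{3.4}^{∞} u^2·e^(-2·u) du / ∫_{0}^{∞} u^2·e^(-2·u) du.
Using ∫ u^2·e^(-2·u) du = -(2·u^2 + 2·u + 1)·e^(-2·u)/4, the numerator is 773·e^(-34/5)/100 and the denominator is 1/4.
This evaluates to P = 0.03444.

P ≈ 0.0344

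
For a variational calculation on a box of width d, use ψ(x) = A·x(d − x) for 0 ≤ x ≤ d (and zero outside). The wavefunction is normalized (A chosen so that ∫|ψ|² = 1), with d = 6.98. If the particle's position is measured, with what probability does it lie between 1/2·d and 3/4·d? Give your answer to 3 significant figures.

The probability is P = ∫ |ψ|² dx over [1/2·d, 3/4·d].
With A² fixed by ∫|ψ|² = 1, i.e. A² = (d^5/30)^(−1), substitute and integrate.
Let u = x/d; then A² and the length scale cancel, so P = ∫_{1/2}^{3/4} u^2·(1 - u)^2 du ÷ ∫_{0}^{1} u^2·(1 - u)^2 du.
With ∫ u^2·(1 - u)^2 du = u^3·(6·u^2 - 15·u + 10)/30 + C, the region integral is ≈ 0.013216 and the full one is 1/30.
This works out to P = 203/512.

P ≈ 0.396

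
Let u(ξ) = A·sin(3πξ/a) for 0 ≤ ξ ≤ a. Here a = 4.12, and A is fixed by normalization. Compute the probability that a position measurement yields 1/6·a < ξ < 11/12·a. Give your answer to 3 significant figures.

P ≈ 0.803

|u|² is the probability density, so P = ∫_{1/6·a}^{11/12·a} |u|² dξ.
Since A² = 1/(a/2), this is the region integral divided by the full normalization integral.
In terms of t = ξ/a (A² and the length scale cancel between numerator and denominator), P = [∫_{1/6}^{11/12} sin(3·π·t)^2 dt] / [∫_{0}^{1} sin(3·π·t)^2 dt].
With ∫ sin(3·π·t)^2 dt = t/2 - sin(6·π·t)/(12·π) + C, the region integral is 1/(12·π) + 3/8 and the full one is 1/2.
This works out to P = (2 + 9·π)/(12·π).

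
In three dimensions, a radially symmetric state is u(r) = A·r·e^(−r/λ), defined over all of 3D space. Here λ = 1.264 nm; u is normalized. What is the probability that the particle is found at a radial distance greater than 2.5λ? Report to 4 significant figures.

P ≈ 0.4405

P = ∫ |u|² 4πr² dr over r > 2.5λ.
Normalization gives A² = 1/(3·π·λ^5).
Let t = r/λ; then A², 4π and the length scale all cancel, so P = ∫_{2.5}^{∞} t^4·e^(-2·t) dt ÷ ∫_{0}^{∞} t^4·e^(-2·t) dt.
An antiderivative of t^4·e^(-2·t) is -(t^4/2 + t^3 + 3·t^2/2 + 3·t/2 + 3/4)·e^(-2·t); evaluating from 2.5 to ∞ gives 1569·e^(-5)/32, while the full integral is 3/4.
Taking the ratio yields P = 0.44049.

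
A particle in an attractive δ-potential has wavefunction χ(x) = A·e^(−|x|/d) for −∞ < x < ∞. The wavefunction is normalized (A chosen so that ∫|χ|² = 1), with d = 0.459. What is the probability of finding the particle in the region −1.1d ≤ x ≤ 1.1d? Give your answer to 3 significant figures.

P ≈ 0.889

|χ|² is the probability density, so P = ∫_{−1.1d}^{1.1d} |χ|² dx.
With A² fixed by ∫|χ|² = 1, i.e. A² = (d)^(−1), substitute and integrate.
Both integrals are even about x = 0, so only the x ≥ 0 halves are needed (the factors of 2 cancel). Let u = x/d; then A² and the length scale cancel, so P = ∫_{0}^{1.1} e^(-2·u) du ÷ ∫_{0}^{∞} e^(-2·u) du.
With ∫ e^(-2·u) du = -e^(-2·u)/2 + C, the region integral is 1/2 - e^(-11/5)/2 and the full one is 1/2.
Taking the ratio, P = 0.8892.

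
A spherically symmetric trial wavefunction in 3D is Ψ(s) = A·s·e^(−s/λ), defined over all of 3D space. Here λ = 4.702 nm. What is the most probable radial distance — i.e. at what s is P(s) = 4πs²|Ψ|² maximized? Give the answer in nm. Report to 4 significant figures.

The maximum of P(s) = 4πs²|Ψ|² occurs where its derivative vanishes.
Solving yields s = 2·λ.
With λ = 4.702, the most probable radial distance is 9.4040 nm.

s ≈ 9.404 nm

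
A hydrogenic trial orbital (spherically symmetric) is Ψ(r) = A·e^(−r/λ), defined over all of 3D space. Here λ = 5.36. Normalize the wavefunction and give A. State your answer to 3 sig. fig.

Require ∫ |Ψ|² 4πr² dr = 1 over the whole domain.
(Spherical symmetry: dV = 4πr² dr.)
Recall ∫₀^∞ r^m e^(−r/β) dr = m!·β^(m+1), the integral (without the A² prefactor) comes out to π·λ^3.
Substituting λ = 5.36 gives A² = 0.002067, so A = 0.04547.

A ≈ 0.0455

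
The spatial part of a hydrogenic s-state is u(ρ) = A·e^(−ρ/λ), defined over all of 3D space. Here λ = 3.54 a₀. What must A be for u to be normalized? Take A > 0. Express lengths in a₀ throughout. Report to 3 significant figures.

Require ∫ |u|² 4πρ² dρ = 1 over the whole domain.
The angular integral contributes 4π, leaving ∫₀^∞ ρ²|u|² dρ.
Recall ∫₀^∞ ρ^m e^(−ρ/β) dρ = m!·β^(m+1), ∫|u|² 4πρ² dρ = A²·(π·λ^3).
Hence A² = 1/[π·λ^3].
With λ = 3.54: A² = 0.007175 and A = 0.08471.

A ≈ 0.0847 a₀^(-3/2)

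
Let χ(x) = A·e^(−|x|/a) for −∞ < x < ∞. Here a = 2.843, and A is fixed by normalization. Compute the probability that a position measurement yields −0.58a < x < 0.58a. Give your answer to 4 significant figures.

P = ∫_{−0.58a}^{0.58a} |χ(x)|² dx.
With A² fixed by ∫|χ|² = 1, i.e. A² = (a)^(−1), substitute and integrate.
By symmetry take twice the x ≥ 0 contribution in numerator and denominator; the 2's cancel. Substituting u = x/a, A² and the length scale cancel in the ratio: P = ∫_{0}^{0.58} e^(-2·u) du / ∫_{0}^{∞} e^(-2·u) du.
Using ∫ e^(-2·u) du = -e^(-2·u)/2, the numerator is 1/2 - e^(-29/25)/2 and the denominator is 1/2.
The result is P = 0.68651.

P ≈ 0.6865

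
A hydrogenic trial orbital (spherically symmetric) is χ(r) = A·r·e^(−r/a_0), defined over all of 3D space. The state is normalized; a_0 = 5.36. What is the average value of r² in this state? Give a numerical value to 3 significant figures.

⟨r^2⟩ ≈ 215

⟨r²⟩ = ∫ r^2 |χ|² 4πr² dr over the full domain.
Since the A² factors cancel between numerator and denominator, ⟨r²⟩ = 15·a_0^2/2.
With a_0 = 5.36, ⟨r^2⟩ = 215.5.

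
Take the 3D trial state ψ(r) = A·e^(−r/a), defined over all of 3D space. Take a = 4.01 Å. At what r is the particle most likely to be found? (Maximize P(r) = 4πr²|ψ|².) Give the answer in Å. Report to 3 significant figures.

Set d/dr [P(r) = 4πr²|ψ|²] = 0 and solve for r > 0.
Solving yields r = a.
With a = 4.01, the most probable radial distance is 4.010 Å.

r ≈ 4.01 Å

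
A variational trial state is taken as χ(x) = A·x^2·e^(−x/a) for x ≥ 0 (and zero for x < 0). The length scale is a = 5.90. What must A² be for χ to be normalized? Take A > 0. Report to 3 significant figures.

A^2 ≈ 0.000186

Require ∫ |χ|² dx = 1 over the whole domain.
With χ = A·x^2·e^(−x/a), the integral evaluates to A²·[3·a^5/4].
Plugging in a = 5.90 yields A = 0.01366.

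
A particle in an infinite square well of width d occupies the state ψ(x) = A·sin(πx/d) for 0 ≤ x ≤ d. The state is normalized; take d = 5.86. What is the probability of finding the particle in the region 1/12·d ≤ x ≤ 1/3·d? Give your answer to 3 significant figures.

P ≈ 0.192

The probability is P = ∫ |ψ|² dx over [1/12·d, 1/3·d].
The normalization integral ∫|ψ|²dx over the whole domain equals d/2·A², and A² cancels in the ratio.
In terms of u = x/d (A² and the length scale cancel between numerator and denominator), P = [∫_{1/12}^{1/3} sin(π·u)^2 du] / [∫_{0}^{1} sin(π·u)^2 du].
Using ∫ sin(π·u)^2 du = u/2 - sin(2·π·u)/(4·π), the numerator is -√(3)/(8·π) + 1/(8·π) + 1/8 and the denominator is 1/2.
Taking the ratio, P = (-√(3) + 1 + π)/(4·π).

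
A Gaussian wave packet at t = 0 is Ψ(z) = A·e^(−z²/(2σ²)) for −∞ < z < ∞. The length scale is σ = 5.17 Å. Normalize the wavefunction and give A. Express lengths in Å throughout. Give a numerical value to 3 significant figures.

Require ∫ |Ψ|² dz = 1 over the whole domain.
Carrying out the integral gives A² · √(π)·σ.
Setting this equal to 1 gives A² = 1/(√(π)·σ).
Plugging in σ = 5.17 yields A = 0.3303.

A ≈ 0.330 Å^(-1/2)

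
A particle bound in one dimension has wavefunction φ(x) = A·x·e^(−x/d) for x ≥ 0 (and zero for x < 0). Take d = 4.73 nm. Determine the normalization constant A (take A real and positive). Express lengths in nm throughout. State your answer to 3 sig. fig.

A ≈ 0.194 nm^(-3/2)

The normalization condition is ∫|φ|² dx = 1 from 0 to ∞.
The integral (without the A² prefactor) comes out to d^3/4.
Hence A² = 1/[d^3/4].
With d = 4.73: A² = 0.03780 and A = 0.1944.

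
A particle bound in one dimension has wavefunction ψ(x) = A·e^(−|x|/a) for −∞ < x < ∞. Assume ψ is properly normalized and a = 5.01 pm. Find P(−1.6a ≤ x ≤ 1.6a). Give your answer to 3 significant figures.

|ψ|² is the probability density, so P = ∫_{−1.6a}^{1.6a} |ψ|² dx.
With A² fixed by ∫|ψ|² = 1, i.e. A² = (a)^(−1), substitute and integrate.
By symmetry take twice the x ≥ 0 contribution in numerator and denominator; the 2's cancel. Let u = x/a; then A² and the length scale cancel, so P = ∫_{0}^{1.6} e^(-2·u) du ÷ ∫_{0}^{∞} e^(-2·u) du.
Using ∫ e^(-2·u) du = -e^(-2·u)/2, the numerator is 1/2 - e^(-16/5)/2 and the denominator is 1/2.
Taking the ratio, P = 0.9592.

P ≈ 0.959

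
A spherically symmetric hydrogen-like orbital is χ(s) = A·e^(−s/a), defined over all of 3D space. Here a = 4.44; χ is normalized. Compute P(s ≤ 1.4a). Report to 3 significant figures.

P = ∫ |χ|² 4πs² ds over s ≤ 1.4a.
The full normalization integral is A²·[π·a^3] = 1, fixing A².
Let u = s/a; then A², 4π and the length scale all cancel, so P = ∫_{0}^{1.4} u^2·e^(-2·u) du ÷ ∫_{0}^{∞} u^2·e^(-2·u) du.
An antiderivative of u^2·e^(-2·u) is -(2·u^2 + 2·u + 1)·e^(-2·u)/4; evaluating from 0 to 1.4 gives 1/4 - 193·e^(-14/5)/100, while the full integral is 1/4.
This evaluates to P = 0.5305.

P ≈ 0.531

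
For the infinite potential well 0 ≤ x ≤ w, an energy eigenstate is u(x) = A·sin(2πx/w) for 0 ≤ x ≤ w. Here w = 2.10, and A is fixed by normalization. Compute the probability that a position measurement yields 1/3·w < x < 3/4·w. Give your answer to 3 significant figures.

P ≈ 0.348

The probability is P = ∫ |u|² dx over [1/3·w, 3/4·w].
With A² fixed by ∫|u|² = 1, i.e. A² = (w/2)^(−1), substitute and integrate.
In terms of t = x/w (A² and the length scale cancel between numerator and denominator), P = [∫_{1/3}^{3/4} sin(2·π·t)^2 dt] / [∫_{0}^{1} sin(2·π·t)^2 dt].
An antiderivative of sin(2·π·t)^2 is t/2 - sin(4·π·t)/(8·π); evaluating from 1/3 to 3/4 gives -√(3)/(16·π) + 5/24, while the full integral is 1/2.
Taking the ratio, P = -√(3)/(8·π) + 5/12.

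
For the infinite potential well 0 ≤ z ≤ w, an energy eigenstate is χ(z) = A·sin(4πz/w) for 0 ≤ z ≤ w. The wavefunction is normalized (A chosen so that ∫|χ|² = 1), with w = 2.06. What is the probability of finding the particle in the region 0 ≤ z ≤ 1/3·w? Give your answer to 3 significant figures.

|χ|² is the probability density, so P = ∫_{0}^{1/3·w} |χ|² dz.
Since A² = 1/(w/2), this is the region integral divided by the full normalization integral.
In terms of u = z/w (A² and the length scale cancel between numerator and denominator), P = [∫_{0}^{1/3} sin(4·π·u)^2 du] / [∫_{0}^{1} sin(4·π·u)^2 du].
An antiderivative of sin(4·π·u)^2 is u/2 - sin(4·π·u)·cos(4·π·u)/(8·π); evaluating from 0 to 1/3 gives -√(3)/(32·π) + 1/6, while the full integral is 1/2.
The result is P = (-√(3)/16 + π/3)/π.

P ≈ 0.299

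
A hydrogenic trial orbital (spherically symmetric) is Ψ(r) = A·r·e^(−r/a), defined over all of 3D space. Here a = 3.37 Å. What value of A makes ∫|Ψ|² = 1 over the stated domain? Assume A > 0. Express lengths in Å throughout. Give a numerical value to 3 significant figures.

A ≈ 0.0156 Å^(-5/2)

Normalization requires ∫|Ψ|² 4πr² dr = 1, integrated from 0 to ∞.
(Spherical symmetry: dV = 4πr² dr.)
Recall ∫₀^∞ r^m e^(−r/β) dr = m!·β^(m+1), carrying out the integral gives A² · 3·π·a^5.
So A² = (3·π·a^5)^(−1).
Substituting a = 3.37 gives A² = 0.0002441, so A = 0.01562.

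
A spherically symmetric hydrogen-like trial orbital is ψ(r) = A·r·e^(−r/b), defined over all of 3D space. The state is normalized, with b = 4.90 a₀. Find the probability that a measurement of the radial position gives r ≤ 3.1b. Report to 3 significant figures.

With dV = 4πr²dr, the probability is ∫|ψ|² dV over r ≤ 3.1b.
A² is fixed by ∫₀^∞ 4πr²|ψ|² dr = 1, i.e. A² = (3·π·b^5)^(−1).
Substituting u = r/b, A², 4π and the length scale all cancel in the ratio: P = ∫_{0}^{3.1} u^4·e^(-2·u) du / ∫_{0}^{∞} u^4·e^(-2·u) du.
Using ∫ u^4·e^(-2·u) du = -(u^4/2 + u^3 + 3·u^2/2 + 3·u/2 + 3/4)·e^(-2·u), the numerator is ≈ 0.55562 and the denominator is 3/4.
The region integral divided by the full integral gives P = 0.7408.

P ≈ 0.741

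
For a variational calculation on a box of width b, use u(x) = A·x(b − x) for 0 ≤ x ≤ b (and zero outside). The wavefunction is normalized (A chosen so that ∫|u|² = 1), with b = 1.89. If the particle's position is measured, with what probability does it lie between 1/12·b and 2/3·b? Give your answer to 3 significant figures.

P ≈ 0.785

The probability is P = ∫ |u|² dx over [1/12·b, 2/3·b].
The normalization integral ∫|u|²dx over the whole domain equals b^5/30·A², and A² cancels in the ratio.
Let t = x/b; then A² and the length scale cancel, so P = ∫_{1/12}^{2/3} t^2·(1 - t)^2 dt ÷ ∫_{0}^{1} t^2·(1 - t)^2 dt.
Using ∫ t^2·(1 - t)^2 dt = t^3·(6·t^2 - 15·t + 10)/30, the numerator is ≈ 0.026168 and the denominator is 1/30.
The result is P = 0.7850.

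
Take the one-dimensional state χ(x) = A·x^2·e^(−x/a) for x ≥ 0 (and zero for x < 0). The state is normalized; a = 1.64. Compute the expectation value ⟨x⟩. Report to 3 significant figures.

⟨x⟩ = ∫ x |χ|² dx over the full domain.
Using ∫₀^∞ xⁿ e^(−αx) dx = n!/αⁿ⁺¹, the ratio of the moment integral to the normalization integral gives ⟨x⟩ = 5·a/2.
Putting a = 1.64 gives 4.100.

⟨x⟩ ≈ 4.10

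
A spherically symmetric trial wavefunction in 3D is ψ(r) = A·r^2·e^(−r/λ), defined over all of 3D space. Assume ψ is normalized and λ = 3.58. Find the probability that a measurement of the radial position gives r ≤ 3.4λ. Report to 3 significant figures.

P ≈ 0.520

Integrate the radial probability density 4πr²|ψ|² over r ≤ 3.4λ.
Normalization gives A² = 1/(45·π·λ^7/2).
In terms of u = r/λ (A², 4π and the length scale all cancel between numerator and denominator), P = [∫_{0}^{3.4} u^6·e^(-2·u) du] / [∫_{0}^{∞} u^6·e^(-2·u) du].
An antiderivative of u^6·e^(-2·u) is -(4·u^6 + 12·u^5 + 30·u^4 + 60·u^3 + 90·u^2 + 90·u + 45)·e^(-2·u)/8; evaluating from 0 to 3.4 gives ≈ 2.9255, while the full integral is 45/8.
Taking the ratio yields P = 0.5201.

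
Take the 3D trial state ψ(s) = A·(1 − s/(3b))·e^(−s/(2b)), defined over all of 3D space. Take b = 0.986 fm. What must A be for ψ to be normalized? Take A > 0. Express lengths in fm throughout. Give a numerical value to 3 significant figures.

Require ∫ |ψ|² 4πs² ds = 1 over the whole domain.
In 3D with spherical symmetry the volume element is 4πs² ds.
With ∫₀^∞ s^4 e^(−αs) ds = 4!/α^5, carrying out the integral gives A² · 8·π·b^3/3.
So A² = (8·π·b^3/3)^(−1).
Substituting b = 0.986 gives A² = 0.1245, so A = 0.3529.

A ≈ 0.353 fm^(-3/2)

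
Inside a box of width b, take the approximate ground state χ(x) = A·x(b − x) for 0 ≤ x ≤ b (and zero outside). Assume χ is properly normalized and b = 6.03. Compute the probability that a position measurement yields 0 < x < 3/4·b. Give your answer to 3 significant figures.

P ≈ 0.896

P = ∫_{0}^{3/4·b} |χ(x)|² dx.
The normalization integral ∫|χ|²dx over the whole domain equals b^5/30·A², and A² cancels in the ratio.
Substituting u = x/b, A² and the length scale cancel in the ratio: P = ∫_{0}^{3/4} u^2·(1 - u)^2 du / ∫_{0}^{1} u^2·(1 - u)^2 du.
An antiderivative of u^2·(1 - u)^2 is u^3·(6·u^2 - 15·u + 10)/30; evaluating from 0 to 3/4 gives 153/5120, while the full integral is 1/30.
Evaluating gives P = 459/512.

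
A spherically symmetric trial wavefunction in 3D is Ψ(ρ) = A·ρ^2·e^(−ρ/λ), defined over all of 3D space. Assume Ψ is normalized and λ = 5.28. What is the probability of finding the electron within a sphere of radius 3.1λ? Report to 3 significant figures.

Integrate the radial probability density 4πρ²|Ψ|² over ρ ≤ 3.1λ.
Normalization gives A² = 1/(45·π·λ^7/2).
Let u = ρ/λ; then A², 4π and the length scale all cancel, so P = ∫_{0}^{3.1} u^6·e^(-2·u) du ÷ ∫_{0}^{∞} u^6·e^(-2·u) du.
With ∫ u^6·e^(-2·u) du = -(4·u^6 + 12·u^5 + 30·u^4 + 60·u^3 + 90·u^2 + 90·u + 45)·e^(-2·u)/8 + C, the region integral is ≈ 2.3951 and the full one is 45/8.
Taking the ratio yields P = 0.4258.

P ≈ 0.426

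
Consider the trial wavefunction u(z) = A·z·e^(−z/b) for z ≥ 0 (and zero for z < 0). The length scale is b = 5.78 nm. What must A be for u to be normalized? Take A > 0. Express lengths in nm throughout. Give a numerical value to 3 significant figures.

A ≈ 0.144 nm^(-3/2)

Require ∫ |u|² dz = 1 over the whole domain.
With u = A·z·e^(−z/b), the integral evaluates to A²·[b^3/4].
So A² = (b^3/4)^(−1).
With b = 5.78: A² = 0.02071 and A = 0.1439.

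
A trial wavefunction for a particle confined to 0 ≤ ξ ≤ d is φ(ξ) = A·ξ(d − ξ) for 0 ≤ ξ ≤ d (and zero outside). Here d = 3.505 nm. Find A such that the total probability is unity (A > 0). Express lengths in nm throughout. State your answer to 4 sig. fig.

A ≈ 0.2381 nm^(-5/2)

Require ∫ |φ|² dξ = 1 over the whole domain.
Expanding the polynomial and integrating term by term, the integral (without the A² prefactor) comes out to d^5/30.
Setting this equal to 1 gives A² = 1/(d^5/30).
Substituting d = 3.505 gives A² = 0.056713, so A = 0.23814.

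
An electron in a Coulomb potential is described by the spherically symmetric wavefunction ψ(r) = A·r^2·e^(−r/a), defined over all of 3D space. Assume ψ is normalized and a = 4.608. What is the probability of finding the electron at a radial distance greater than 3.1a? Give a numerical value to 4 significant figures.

P ≈ 0.5742

With dV = 4πr²dr, the probability is ∫|ψ|² dV over r > 3.1a.
Normalization gives A² = 1/(45·π·a^7/2).
Let u = r/a; then A², 4π and the length scale all cancel, so P = ∫_{3.1}^{∞} u^6·e^(-2·u) du ÷ ∫_{0}^{∞} u^6·e^(-2·u) du.
With ∫ u^6·e^(-2·u) du = -(4·u^6 + 12·u^5 + 30·u^4 + 60·u^3 + 90·u^2 + 90·u + 45)·e^(-2·u)/8 + C, the region integral is ≈ 3.22995 and the full one is 45/8.
This evaluates to P = 0.57421.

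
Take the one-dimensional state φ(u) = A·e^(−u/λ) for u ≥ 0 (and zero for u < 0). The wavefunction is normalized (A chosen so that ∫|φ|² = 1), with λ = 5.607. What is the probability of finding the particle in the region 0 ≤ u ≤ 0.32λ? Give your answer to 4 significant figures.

P ≈ 0.4727

P = ∫_{0}^{0.32λ} |φ(u)|² du.
The normalization integral ∫|φ|²du over the whole domain equals λ/2·A², and A² cancels in the ratio.
In terms of t = u/λ (A² and the length scale cancel between numerator and denominator), P = [∫_{0}^{0.32} e^(-2·t) dt] / [∫_{0}^{∞} e^(-2·t) dt].
Using ∫ e^(-2·t) dt = -e^(-2·t)/2, the numerator is 1/2 - e^(-16/25)/2 and the denominator is 1/2.
Evaluating gives P = 0.47271.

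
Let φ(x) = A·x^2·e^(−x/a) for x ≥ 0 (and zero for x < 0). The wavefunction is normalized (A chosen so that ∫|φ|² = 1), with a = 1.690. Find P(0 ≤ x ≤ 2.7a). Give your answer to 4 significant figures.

The probability is P = ∫ |φ|² dx over [0, 2.7a].
Since A² = 1/(3·a^5/4), this is the region integral divided by the full normalization integral.
In terms of u = x/a (A² and the length scale cancel between numerator and denominator), P = [∫_{0}^{2.7} u^4·e^(-2·u) du] / [∫_{0}^{∞} u^4·e^(-2·u) du].
Using ∫ u^4·e^(-2·u) du = -(u^4/2 + u^3 + 3·u^2/2 + 3·u/2 + 3/4)·e^(-2·u), the numerator is ≈ 0.470017 and the denominator is 3/4.
The result is P = 0.62669.

P ≈ 0.6267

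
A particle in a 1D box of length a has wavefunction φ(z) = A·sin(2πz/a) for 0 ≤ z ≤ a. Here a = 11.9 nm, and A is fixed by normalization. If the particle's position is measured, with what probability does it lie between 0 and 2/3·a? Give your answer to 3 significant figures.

The probability is P = ∫ |φ|² dz over [0, 2/3·a].
The normalization integral ∫|φ|²dz over the whole domain equals a/2·A², and A² cancels in the ratio.
Let u = z/a; then A² and the length scale cancel, so P = ∫_{0}^{2/3} sin(2·π·u)^2 du ÷ ∫_{0}^{1} sin(2·π·u)^2 du.
An antiderivative of sin(2·π·u)^2 is u/2 - sin(4·π·u)/(8·π); evaluating from 0 to 2/3 gives -√(3)/(16·π) + 1/3, while the full integral is 1/2.
This works out to P = -√(3)/(8·π) + 2/3.

P ≈ 0.598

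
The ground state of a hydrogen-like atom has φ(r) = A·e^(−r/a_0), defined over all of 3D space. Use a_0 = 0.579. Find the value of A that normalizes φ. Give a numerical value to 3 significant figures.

A ≈ 1.28

Normalization requires ∫|φ|² 4πr² dr = 1, integrated from 0 to ∞.
(Spherical symmetry: dV = 4πr² dr.)
Recall ∫₀^∞ r^m e^(−r/β) dr = m!·β^(m+1), ∫|φ|² 4πr² dr = A²·(π·a_0^3).
So A² = (π·a_0^3)^(−1).
Substituting a_0 = 0.579 gives A² = 1.640, so A = 1.281.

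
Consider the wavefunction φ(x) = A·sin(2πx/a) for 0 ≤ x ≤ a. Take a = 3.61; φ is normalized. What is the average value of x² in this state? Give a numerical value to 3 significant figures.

By definition ⟨x²⟩ = ∫ x^2 |φ(x)|² dx.
With ∫₀^a sin²(nπx/a) dx = a/2, evaluating both integrals, ⟨x²⟩ = -a^2/(8·π^2) + a^2/3.
With a = 3.61, ⟨x^2⟩ = 4.179.

⟨x^2⟩ ≈ 4.18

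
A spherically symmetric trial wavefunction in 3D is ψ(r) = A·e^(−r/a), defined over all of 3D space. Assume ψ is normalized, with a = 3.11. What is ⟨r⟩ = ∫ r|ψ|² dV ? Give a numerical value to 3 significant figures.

By definition ⟨r⟩ = ∫ r |ψ(r)|² 4πr² dr.
With ∫₀^∞ r^3 e^(−αr) dr = 3!/α^4, evaluating both integrals, ⟨r⟩ = 3·a/2.
With a = 3.11, ⟨r⟩ = 4.665.

⟨r⟩ ≈ 4.67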